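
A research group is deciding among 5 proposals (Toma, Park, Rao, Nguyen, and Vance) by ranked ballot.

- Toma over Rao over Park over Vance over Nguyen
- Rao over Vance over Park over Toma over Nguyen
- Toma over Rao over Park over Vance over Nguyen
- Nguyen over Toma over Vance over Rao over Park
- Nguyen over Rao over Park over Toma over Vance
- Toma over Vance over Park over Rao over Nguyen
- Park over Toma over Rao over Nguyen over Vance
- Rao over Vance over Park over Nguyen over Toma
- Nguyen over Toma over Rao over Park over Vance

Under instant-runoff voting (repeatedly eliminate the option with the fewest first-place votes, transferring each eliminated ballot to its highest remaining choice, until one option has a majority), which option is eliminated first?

Vance

Round 1: Toma 3, Nguyen 3, Rao 2, Park 1, Vance 0. Vance has the fewest and is eliminated.
Round 2: Toma 3, Nguyen 3, Rao 2, Park 1. Park has the fewest and is eliminated.
Round 3: Toma 4, Nguyen 3, Rao 2. Rao has the fewest and is eliminated.
Round 4: Toma 5, Nguyen 4. Toma has a majority.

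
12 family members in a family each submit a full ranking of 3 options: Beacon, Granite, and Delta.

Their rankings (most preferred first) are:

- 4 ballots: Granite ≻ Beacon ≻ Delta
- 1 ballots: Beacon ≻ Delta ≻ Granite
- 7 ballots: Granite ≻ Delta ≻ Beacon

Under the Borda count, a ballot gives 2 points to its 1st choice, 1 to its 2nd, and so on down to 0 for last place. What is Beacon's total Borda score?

Borda scores:
  Beacon: 4·1 + 2 + 7·0 = 6
  Granite: 4·2 + 0 + 7·2 = 22
  Delta: 4·0 + 1 + 7·1 = 8

6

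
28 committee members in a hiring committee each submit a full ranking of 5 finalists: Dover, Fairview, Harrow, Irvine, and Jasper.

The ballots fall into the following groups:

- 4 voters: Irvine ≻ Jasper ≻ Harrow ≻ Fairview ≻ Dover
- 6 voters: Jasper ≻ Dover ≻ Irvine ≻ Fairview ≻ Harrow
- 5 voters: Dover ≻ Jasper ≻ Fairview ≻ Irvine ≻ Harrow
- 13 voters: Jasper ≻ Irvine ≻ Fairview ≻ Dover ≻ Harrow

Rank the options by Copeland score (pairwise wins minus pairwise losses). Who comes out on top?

Pairwise results:
  Dover vs Fairview: Fairview wins 17–11.
  Dover vs Harrow: Dover wins 24–4.
  Dover vs Irvine: Irvine wins 17–11.
  Dover vs Jasper: Jasper wins 23–5.
  Fairview vs Harrow: Fairview wins 24–4.
  Fairview vs Irvine: Irvine wins 23–5.
  Fairview vs Jasper: Jasper wins 28–0.
  Harrow vs Irvine: Irvine wins 28–0.
  Harrow vs Jasper: Jasper wins 28–0.
  Irvine vs Jasper: Jasper wins 24–4.
Copeland scores (wins − losses):
  Dover: 1 − 3 = -2
  Fairview: 2 − 2 = 0
  Harrow: 0 − 4 = -4
  Irvine: 3 − 1 = 2
  Jasper: 4 − 0 = 4
Jasper has the best Copeland score.

Jasper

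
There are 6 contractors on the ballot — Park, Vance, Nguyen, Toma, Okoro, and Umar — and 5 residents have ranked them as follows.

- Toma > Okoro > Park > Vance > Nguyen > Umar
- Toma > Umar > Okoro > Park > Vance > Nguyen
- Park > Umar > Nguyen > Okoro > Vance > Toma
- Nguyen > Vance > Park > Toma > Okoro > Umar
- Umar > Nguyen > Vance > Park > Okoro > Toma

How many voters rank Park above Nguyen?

3

Ballots ranking Park above Nguyen: 3.
Ballots ranking Nguyen above Park: 2.
So 3 of 5 voters prefer Park to Nguyen.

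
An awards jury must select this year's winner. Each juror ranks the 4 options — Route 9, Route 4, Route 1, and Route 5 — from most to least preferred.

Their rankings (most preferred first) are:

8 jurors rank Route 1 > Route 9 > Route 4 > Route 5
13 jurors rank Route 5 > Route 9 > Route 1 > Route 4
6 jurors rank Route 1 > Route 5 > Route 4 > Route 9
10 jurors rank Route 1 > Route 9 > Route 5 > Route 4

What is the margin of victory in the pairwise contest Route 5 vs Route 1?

11

Ballots ranking Route 5 above Route 1: 13.
Ballots ranking Route 1 above Route 5: 8+6+10 = 24.
Route 1 wins 24–13, a margin of 11.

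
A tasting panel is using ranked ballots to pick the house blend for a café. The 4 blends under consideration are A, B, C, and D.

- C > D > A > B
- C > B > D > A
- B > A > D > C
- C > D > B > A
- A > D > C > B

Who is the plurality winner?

First-place vote totals:
  A: 1
  B: 1
  C: 3
  D: 0
C has the most first-place votes.

C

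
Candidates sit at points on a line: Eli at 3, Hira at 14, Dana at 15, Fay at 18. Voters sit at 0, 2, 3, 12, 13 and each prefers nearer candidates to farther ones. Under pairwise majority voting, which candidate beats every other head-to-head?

Eli

With single-peaked preferences on a line, the Condorcet winner is the candidate closest to the median voter.
The median voter (position 3) is closest to Eli at 3.
Check: Eli vs Dana — voters closer to Eli: 3 of 5.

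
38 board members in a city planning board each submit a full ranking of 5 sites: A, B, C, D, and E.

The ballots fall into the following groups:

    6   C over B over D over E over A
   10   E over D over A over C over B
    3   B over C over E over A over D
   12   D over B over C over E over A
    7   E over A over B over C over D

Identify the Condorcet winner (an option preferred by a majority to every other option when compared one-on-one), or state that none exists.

None — there is no Condorcet winner

Head-to-head results (38 voters total):
A vs B: B wins 21–17.
A vs C: C wins 21–17.
A vs D: D wins 28–10.
A vs E: E wins 38–0.
B vs C: B wins 22–16.
B vs D: D wins 22–16.
B vs E: B wins 21–17.
C vs D: D wins 22–16.
C vs E: C wins 21–17.
D vs E: E wins 20–18.
No candidate beats all others: B beats E beats D beats B, a majority cycle.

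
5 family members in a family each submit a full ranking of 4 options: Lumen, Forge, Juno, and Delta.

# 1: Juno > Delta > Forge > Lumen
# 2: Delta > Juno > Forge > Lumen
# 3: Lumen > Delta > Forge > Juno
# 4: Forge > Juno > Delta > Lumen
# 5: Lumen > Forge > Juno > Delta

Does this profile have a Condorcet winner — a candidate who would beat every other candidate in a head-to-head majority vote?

Head-to-head results (5 voters total):
Lumen vs Forge: Forge wins 3–2.
Lumen vs Juno: Juno wins 3–2.
Lumen vs Delta: Delta wins 3–2.
Forge vs Juno: Forge wins 3–2.
Forge vs Delta: Delta wins 3–2.
Juno vs Delta: Juno wins 3–2.
No candidate beats all others: Forge beats Juno beats Delta beats Forge, a majority cycle.

No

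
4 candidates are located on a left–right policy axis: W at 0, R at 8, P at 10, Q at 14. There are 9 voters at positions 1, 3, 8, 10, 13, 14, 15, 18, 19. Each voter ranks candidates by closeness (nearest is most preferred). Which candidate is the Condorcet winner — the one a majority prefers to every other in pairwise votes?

With single-peaked preferences on a line, the Condorcet winner is the candidate closest to the median voter.
The median voter (position 13) is closest to Q at 14.
Check: Q vs W — voters closer to Q: 7 of 9.

Q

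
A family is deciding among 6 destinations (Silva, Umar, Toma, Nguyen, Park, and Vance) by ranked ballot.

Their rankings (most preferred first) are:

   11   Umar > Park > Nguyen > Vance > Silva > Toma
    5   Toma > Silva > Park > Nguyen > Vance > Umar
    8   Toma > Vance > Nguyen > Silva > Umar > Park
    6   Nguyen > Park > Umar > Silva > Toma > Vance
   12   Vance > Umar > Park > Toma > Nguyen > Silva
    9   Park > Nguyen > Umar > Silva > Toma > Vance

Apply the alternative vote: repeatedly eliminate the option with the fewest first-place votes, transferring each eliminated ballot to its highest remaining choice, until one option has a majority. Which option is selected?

Park

Round 1: Toma 13, Vance 12, Umar 11, Park 9, Nguyen 6, Silva 0. Silva has the fewest and is eliminated.
Round 2: Toma 13, Vance 12, Umar 11, Park 9, Nguyen 6. Nguyen has the fewest and is eliminated.
Round 3: Park 15, Toma 13, Vance 12, Umar 11. Umar has the fewest and is eliminated.
Round 4: Park 26, Toma 13, Vance 12. Park has a majority.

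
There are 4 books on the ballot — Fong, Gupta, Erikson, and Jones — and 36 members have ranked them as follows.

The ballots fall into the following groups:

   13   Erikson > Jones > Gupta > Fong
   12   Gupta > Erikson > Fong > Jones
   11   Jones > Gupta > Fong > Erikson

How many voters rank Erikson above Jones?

Ballots ranking Erikson above Jones: 13+12 = 25.
Ballots ranking Jones above Erikson: 11.
So 25 of 36 voters prefer Erikson to Jones.

25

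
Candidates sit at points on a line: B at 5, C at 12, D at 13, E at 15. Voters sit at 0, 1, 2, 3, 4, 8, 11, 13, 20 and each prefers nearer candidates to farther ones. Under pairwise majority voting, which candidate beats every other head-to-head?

With single-peaked preferences on a line, the Condorcet winner is the candidate closest to the median voter.
The median voter (position 4) is closest to B at 5.
Check: B vs C — voters closer to B: 6 of 9.

B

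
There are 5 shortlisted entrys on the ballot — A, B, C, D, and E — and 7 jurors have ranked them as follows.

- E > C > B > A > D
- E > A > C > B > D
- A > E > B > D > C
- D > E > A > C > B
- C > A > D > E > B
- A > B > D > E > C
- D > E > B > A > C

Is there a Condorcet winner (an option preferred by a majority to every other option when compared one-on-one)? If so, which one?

Head-to-head results (7 voters total):
A vs B: A wins 5–2.
A vs C: A wins 5–2.
A vs D: A wins 5–2.
A vs E: E wins 4–3.
B vs C: C wins 4–3.
B vs D: B wins 4–3.
B vs E: E wins 6–1.
C vs D: D wins 4–3.
C vs E: E wins 6–1.
D vs E: D wins 4–3.
No candidate beats all others: A beats D beats E beats A, a majority cycle.

None — there is no Condorcet winner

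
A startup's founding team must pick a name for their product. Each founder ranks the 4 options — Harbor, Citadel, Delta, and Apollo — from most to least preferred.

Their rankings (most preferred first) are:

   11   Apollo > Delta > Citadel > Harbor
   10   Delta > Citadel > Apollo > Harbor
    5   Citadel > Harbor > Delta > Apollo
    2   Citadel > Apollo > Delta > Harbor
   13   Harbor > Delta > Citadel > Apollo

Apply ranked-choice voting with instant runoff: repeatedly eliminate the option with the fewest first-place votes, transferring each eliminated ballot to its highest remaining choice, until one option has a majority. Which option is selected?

Round 1: Harbor 13, Apollo 11, Delta 10, Citadel 7. Citadel has the fewest and is eliminated.
Round 2: Harbor 18, Apollo 13, Delta 10. Delta has the fewest and is eliminated.
Round 3: Apollo 23, Harbor 18. Apollo has a majority.

Apollo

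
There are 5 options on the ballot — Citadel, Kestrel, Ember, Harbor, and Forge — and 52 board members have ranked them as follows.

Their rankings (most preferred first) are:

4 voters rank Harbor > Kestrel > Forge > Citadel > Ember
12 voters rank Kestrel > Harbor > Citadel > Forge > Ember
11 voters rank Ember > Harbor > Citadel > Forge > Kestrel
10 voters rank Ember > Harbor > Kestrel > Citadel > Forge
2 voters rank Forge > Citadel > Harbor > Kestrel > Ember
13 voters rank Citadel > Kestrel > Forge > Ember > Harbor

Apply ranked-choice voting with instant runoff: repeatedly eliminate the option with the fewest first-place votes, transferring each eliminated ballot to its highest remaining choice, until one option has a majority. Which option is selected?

Kestrel

Round 1: Ember 21, Citadel 13, Kestrel 12, Harbor 4, Forge 2. Forge has the fewest and is eliminated.
Round 2: Ember 21, Citadel 15, Kestrel 12, Harbor 4. Harbor has the fewest and is eliminated.
Round 3: Ember 21, Kestrel 16, Citadel 15. Citadel has the fewest and is eliminated.
Round 4: Kestrel 31, Ember 21. Kestrel has a majority.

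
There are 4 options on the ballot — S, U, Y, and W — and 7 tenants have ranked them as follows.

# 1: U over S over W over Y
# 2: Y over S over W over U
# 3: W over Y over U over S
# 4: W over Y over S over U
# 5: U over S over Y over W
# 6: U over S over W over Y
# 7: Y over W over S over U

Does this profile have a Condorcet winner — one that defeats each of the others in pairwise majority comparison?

Head-to-head results (7 voters total):
S vs U: U wins 4–3.
S vs Y: Y wins 4–3.
S vs W: S wins 4–3.
U vs Y: Y wins 4–3.
U vs W: W wins 4–3.
Y vs W: W wins 4–3.
No candidate beats all others: S beats W beats U beats S, a majority cycle.

No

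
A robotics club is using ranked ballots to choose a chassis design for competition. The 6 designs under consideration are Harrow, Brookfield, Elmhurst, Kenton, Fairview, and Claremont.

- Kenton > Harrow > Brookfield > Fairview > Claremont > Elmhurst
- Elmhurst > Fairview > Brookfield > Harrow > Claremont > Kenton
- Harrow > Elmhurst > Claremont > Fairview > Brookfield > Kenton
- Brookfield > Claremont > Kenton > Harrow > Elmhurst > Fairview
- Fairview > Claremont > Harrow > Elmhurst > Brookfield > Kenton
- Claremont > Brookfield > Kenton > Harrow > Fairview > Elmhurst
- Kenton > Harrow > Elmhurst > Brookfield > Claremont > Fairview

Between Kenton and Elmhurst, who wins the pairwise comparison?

Kenton

Ballots ranking Kenton above Elmhurst: 4.
Ballots ranking Elmhurst above Kenton: 3.
Kenton wins the head-to-head, 4–3.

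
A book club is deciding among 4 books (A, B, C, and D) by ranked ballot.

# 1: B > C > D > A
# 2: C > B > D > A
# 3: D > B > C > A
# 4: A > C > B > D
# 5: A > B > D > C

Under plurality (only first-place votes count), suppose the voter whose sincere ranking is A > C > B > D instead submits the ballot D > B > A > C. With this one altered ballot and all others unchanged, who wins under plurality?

D

First-place totals with the altered ballot: A 1, B 1, C 1, D 2.
The switch changes the winner from A to D.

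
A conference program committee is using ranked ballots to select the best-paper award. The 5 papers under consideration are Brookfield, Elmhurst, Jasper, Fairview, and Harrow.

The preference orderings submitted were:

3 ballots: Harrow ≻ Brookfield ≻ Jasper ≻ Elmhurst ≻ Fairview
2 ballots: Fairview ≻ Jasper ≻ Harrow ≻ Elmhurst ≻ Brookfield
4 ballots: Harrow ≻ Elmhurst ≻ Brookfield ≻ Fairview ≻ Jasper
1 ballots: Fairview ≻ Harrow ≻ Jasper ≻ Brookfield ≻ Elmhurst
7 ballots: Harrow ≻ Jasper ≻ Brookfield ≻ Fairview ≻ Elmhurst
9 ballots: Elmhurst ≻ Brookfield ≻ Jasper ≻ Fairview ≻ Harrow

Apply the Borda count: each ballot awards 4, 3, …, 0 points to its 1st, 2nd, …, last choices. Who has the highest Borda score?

Borda scores:
  Brookfield: 3·3 + 2·0 + 4·2 + 1 + 7·2 + 9·3 = 59
  Elmhurst: 3·1 + 2·1 + 4·3 + 0 + 7·0 + 9·4 = 53
  Jasper: 3·2 + 2·3 + 4·0 + 2 + 7·3 + 9·2 = 53
  Fairview: 3·0 + 2·4 + 4·1 + 4 + 7·1 + 9·1 = 32
  Harrow: 3·4 + 2·2 + 4·4 + 3 + 7·4 + 9·0 = 63
Harrow has the highest total.

Harrow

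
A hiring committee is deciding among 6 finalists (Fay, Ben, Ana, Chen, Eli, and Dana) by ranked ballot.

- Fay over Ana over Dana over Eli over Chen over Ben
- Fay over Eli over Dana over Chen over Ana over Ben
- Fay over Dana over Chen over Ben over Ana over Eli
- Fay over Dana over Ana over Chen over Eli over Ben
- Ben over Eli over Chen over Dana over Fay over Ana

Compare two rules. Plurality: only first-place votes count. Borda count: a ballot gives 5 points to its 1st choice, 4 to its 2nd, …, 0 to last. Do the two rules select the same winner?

Plurality first-place counts: Fay 4, Ben 1, Ana 0, Chen 0, Eli 0, Dana 0 → Fay.
Borda totals: Fay 21, Ben 7, Ana 9, Chen 11, Eli 11, Dana 16 → Fay.
The two rules agree on Fay.

Yes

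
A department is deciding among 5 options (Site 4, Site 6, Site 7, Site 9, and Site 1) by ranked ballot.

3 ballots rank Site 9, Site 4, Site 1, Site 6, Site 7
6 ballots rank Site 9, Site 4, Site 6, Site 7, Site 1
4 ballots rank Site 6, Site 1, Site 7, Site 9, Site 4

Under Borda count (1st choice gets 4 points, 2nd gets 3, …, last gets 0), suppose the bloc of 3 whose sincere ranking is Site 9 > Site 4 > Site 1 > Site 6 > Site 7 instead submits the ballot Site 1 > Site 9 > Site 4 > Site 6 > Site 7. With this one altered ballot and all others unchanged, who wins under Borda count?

Borda totals with the altered ballot: Site 4 24, Site 6 31, Site 7 14, Site 9 37, Site 1 24.
The winner is unchanged: still Site 9.

Site 9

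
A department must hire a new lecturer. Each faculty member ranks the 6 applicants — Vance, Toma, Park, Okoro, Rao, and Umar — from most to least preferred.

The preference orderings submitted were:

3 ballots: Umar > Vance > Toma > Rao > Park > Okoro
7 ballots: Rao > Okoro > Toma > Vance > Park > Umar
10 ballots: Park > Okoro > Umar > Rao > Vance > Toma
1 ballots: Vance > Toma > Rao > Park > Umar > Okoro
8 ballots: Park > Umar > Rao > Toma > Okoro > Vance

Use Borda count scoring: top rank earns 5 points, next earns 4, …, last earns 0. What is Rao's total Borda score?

Borda scores:
  Vance: 3·4 + 7·2 + 10·1 + 5 + 8·0 = 41
  Toma: 3·3 + 7·3 + 10·0 + 4 + 8·2 = 50
  Park: 3·1 + 7·1 + 10·5 + 2 + 8·5 = 102
  Okoro: 3·0 + 7·4 + 10·4 + 0 + 8·1 = 76
  Rao: 3·2 + 7·5 + 10·2 + 3 + 8·3 = 88
  Umar: 3·5 + 7·0 + 10·3 + 1 + 8·4 = 78

88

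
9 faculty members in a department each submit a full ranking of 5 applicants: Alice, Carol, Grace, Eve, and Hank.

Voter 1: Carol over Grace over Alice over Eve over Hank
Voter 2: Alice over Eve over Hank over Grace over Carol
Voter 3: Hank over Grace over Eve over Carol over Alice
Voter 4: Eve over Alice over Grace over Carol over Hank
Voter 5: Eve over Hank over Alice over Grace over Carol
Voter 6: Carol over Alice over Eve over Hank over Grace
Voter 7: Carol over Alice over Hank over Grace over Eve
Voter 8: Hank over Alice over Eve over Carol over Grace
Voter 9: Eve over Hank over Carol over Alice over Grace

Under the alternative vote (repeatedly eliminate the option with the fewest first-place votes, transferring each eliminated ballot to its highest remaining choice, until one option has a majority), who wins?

Eve

Round 1: Carol 3, Eve 3, Hank 2, Alice 1, Grace 0. Grace has the fewest and is eliminated.
Round 2: Carol 3, Eve 3, Hank 2, Alice 1. Alice has the fewest and is eliminated.
Round 3: Eve 4, Carol 3, Hank 2. Hank has the fewest and is eliminated.
Round 4: Eve 6, Carol 3. Eve has a majority.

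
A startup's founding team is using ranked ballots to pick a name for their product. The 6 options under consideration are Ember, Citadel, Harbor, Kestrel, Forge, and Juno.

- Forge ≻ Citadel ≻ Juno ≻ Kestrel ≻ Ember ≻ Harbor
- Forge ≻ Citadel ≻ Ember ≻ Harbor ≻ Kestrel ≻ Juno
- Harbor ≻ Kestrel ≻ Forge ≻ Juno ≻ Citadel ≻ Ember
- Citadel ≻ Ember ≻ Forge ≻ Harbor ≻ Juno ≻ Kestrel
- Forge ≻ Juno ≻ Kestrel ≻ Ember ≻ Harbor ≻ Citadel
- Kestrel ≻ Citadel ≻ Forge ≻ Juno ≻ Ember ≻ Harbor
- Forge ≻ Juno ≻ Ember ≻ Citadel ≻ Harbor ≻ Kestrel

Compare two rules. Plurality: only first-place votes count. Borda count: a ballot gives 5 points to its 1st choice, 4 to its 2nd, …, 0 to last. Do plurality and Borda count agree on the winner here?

Yes

Plurality first-place counts: Ember 0, Citadel 1, Harbor 1, Kestrel 1, Forge 4, Juno 0 → Forge.
Borda totals: Ember 14, Citadel 20, Harbor 11, Kestrel 15, Forge 29, Juno 16 → Forge.
The two rules agree on Forge.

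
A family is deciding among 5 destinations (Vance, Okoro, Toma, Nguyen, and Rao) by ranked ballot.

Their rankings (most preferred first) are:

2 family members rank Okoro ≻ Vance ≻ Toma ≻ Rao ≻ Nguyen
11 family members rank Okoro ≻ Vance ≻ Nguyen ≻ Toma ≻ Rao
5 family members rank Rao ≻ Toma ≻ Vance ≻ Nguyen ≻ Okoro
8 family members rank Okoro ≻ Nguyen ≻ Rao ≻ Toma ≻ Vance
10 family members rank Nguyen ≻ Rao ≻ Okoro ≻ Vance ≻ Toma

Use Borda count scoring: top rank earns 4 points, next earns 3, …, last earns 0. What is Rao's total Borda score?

Borda scores:
  Vance: 2·3 + 11·3 + 5·2 + 8·0 + 10·1 = 59
  Okoro: 2·4 + 11·4 + 5·0 + 8·4 + 10·2 = 104
  Toma: 2·2 + 11·1 + 5·3 + 8·1 + 10·0 = 38
  Nguyen: 2·0 + 11·2 + 5·1 + 8·3 + 10·4 = 91
  Rao: 2·1 + 11·0 + 5·4 + 8·2 + 10·3 = 68

68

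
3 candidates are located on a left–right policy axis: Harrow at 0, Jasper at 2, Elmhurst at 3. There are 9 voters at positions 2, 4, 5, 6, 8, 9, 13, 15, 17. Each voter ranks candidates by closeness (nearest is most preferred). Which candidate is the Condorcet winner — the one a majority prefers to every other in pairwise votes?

Elmhurst

With single-peaked preferences on a line, the Condorcet winner is the candidate closest to the median voter.
The median voter (position 8) is closest to Elmhurst at 3.
Check: Elmhurst vs Jasper — voters closer to Elmhurst: 8 of 9.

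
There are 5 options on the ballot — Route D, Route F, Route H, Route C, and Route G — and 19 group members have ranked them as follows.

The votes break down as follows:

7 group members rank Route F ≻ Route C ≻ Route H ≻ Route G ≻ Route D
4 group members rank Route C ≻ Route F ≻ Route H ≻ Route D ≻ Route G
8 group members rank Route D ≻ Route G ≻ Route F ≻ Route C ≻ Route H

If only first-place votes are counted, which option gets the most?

Route D

First-place vote totals:
  Route D: 8
  Route F: 7
  Route H: 0
  Route C: 4
  Route G: 0
Route D has the most first-place votes.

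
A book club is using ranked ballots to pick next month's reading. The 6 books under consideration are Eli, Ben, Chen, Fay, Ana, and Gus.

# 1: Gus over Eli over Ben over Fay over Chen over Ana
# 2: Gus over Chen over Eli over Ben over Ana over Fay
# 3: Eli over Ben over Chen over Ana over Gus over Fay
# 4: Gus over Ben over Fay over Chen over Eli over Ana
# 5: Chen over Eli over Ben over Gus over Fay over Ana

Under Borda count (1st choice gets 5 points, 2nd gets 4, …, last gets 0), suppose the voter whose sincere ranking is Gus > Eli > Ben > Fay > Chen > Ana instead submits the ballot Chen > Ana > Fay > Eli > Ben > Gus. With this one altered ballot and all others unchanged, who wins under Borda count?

Chen

Borda totals with the altered ballot: Eli 15, Ben 14, Chen 19, Fay 7, Ana 7, Gus 13.
The switch changes the winner from Gus to Chen.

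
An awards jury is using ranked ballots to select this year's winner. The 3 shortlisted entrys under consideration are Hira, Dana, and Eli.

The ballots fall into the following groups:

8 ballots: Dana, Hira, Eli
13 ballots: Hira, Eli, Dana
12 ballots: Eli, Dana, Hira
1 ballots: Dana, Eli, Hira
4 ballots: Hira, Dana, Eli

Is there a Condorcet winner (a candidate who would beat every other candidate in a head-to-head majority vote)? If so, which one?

Head-to-head results (38 voters total):
Hira vs Dana: Dana wins 21–17.
Hira vs Eli: Hira wins 25–13.
Dana vs Eli: Eli wins 25–13.
No candidate beats all others: Hira beats Eli beats Dana beats Hira, a majority cycle.

None — there is no Condorcet winner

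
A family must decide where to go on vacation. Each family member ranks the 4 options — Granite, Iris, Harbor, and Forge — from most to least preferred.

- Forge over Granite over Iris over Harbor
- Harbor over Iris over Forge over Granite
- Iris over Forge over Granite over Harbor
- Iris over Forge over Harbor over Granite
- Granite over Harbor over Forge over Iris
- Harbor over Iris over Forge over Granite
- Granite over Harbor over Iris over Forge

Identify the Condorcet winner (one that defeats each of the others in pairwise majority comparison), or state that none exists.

No Condorcet winner

Head-to-head results (7 voters total):
Granite vs Iris: Iris wins 4–3.
Granite vs Harbor: Granite wins 4–3.
Granite vs Forge: Forge wins 5–2.
Iris vs Harbor: Harbor wins 4–3.
Iris vs Forge: Iris wins 5–2.
Harbor vs Forge: Harbor wins 4–3.
No candidate beats all others: Granite beats Harbor beats Iris beats Granite, a majority cycle.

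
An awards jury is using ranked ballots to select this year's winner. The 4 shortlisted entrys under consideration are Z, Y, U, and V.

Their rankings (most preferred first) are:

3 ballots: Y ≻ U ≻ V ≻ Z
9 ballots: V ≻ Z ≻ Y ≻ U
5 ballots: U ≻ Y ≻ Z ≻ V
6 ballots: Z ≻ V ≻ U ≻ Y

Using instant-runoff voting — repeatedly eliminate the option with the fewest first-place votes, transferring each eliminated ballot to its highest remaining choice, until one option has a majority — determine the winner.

V

Round 1: V 9, Z 6, U 5, Y 3. Y has the fewest and is eliminated.
Round 2: V 9, U 8, Z 6. Z has the fewest and is eliminated.
Round 3: V 15, U 8. V has a majority.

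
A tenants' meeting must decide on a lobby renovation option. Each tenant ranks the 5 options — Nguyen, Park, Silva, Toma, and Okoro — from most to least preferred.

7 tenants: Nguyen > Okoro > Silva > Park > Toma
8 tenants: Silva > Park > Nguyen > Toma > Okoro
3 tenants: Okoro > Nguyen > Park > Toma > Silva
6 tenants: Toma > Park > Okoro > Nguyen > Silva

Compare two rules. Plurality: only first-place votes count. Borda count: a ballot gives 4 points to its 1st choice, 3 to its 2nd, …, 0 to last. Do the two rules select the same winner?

No

Plurality first-place counts: Nguyen 7, Park 0, Silva 8, Toma 6, Okoro 3 → Silva.
Borda totals: Nguyen 59, Park 55, Silva 46, Toma 35, Okoro 45 → Nguyen.
The two rules disagree: plurality picks Silva, Borda picks Nguyen.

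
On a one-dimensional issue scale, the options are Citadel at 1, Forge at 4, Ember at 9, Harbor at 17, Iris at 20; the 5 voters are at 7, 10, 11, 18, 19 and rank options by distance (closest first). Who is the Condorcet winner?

With single-peaked preferences on a line, the Condorcet winner is the candidate closest to the median voter.
The median voter (position 11) is closest to Ember at 9.
Check: Ember vs Forge — voters closer to Ember: 5 of 5.

Ember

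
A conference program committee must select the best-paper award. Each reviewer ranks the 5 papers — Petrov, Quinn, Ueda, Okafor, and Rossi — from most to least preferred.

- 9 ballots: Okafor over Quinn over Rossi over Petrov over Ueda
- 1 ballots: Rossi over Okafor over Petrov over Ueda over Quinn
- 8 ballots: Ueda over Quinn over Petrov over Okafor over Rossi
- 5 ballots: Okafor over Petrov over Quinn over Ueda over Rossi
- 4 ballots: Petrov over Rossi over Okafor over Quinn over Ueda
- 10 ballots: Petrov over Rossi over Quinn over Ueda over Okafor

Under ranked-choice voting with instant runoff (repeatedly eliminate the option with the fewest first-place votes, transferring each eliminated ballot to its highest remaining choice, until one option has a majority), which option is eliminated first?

Quinn

Round 1: Petrov 14, Okafor 14, Ueda 8, Rossi 1, Quinn 0. Quinn has the fewest and is eliminated.
Round 2: Petrov 14, Okafor 14, Ueda 8, Rossi 1. Rossi has the fewest and is eliminated.
Round 3: Okafor 15, Petrov 14, Ueda 8. Ueda has the fewest and is eliminated.
Round 4: Petrov 22, Okafor 15. Petrov has a majority.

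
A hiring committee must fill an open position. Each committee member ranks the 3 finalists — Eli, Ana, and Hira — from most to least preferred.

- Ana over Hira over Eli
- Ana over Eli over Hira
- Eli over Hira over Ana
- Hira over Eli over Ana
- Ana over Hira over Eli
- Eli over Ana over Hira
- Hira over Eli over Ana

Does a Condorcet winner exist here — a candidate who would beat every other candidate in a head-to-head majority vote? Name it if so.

No Condorcet winner

Head-to-head results (7 voters total):
Eli vs Ana: Eli wins 4–3.
Eli vs Hira: Hira wins 4–3.
Ana vs Hira: Ana wins 4–3.
No candidate beats all others: Eli beats Ana beats Hira beats Eli, a majority cycle.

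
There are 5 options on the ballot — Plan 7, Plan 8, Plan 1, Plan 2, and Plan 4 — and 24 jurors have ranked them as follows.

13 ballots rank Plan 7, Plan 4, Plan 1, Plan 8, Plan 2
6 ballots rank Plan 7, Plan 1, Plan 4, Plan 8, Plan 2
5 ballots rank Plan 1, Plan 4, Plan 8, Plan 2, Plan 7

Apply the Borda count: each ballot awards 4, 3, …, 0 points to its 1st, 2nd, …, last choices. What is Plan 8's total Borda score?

Borda scores:
  Plan 7: 13·4 + 6·4 + 5·0 = 76
  Plan 8: 13·1 + 6·1 + 5·2 = 29
  Plan 1: 13·2 + 6·3 + 5·4 = 64
  Plan 2: 13·0 + 6·0 + 5·1 = 5
  Plan 4: 13·3 + 6·2 + 5·3 = 66

29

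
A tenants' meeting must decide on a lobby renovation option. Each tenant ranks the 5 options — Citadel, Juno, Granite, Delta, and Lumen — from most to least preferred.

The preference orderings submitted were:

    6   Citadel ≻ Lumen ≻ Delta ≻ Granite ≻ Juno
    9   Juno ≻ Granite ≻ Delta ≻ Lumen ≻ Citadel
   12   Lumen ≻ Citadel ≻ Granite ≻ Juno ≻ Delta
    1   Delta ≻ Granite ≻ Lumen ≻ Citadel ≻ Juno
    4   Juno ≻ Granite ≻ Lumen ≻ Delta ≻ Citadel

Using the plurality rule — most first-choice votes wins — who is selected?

Juno

First-place vote totals:
  Citadel: 6
  Juno: 13
  Granite: 0
  Delta: 1
  Lumen: 12
Juno has the most first-place votes.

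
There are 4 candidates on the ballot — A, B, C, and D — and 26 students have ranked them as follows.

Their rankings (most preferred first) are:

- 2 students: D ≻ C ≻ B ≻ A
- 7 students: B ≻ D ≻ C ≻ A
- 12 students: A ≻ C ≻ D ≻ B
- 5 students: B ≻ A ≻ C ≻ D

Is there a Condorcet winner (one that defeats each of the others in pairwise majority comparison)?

No

Head-to-head results (26 voters total):
A vs B: B wins 14–12.
A vs C: A wins 17–9.
A vs D: A wins 17–9.
B vs C: C wins 14–12.
B vs D: D wins 14–12.
C vs D: C wins 17–9.
No candidate beats all others: A beats C beats B beats A, a majority cycle.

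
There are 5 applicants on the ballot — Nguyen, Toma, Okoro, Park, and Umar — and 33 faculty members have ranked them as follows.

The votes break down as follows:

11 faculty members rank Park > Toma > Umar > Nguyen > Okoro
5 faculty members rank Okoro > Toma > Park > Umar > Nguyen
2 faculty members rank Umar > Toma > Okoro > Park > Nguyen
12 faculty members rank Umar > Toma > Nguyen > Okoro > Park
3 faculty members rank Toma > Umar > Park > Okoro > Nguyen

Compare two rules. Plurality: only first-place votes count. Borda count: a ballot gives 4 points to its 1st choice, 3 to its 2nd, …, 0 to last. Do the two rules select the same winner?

No

Plurality first-place counts: Nguyen 0, Toma 3, Okoro 5, Park 11, Umar 14 → Umar.
Borda totals: Nguyen 35, Toma 102, Okoro 39, Park 62, Umar 92 → Toma.
The two rules disagree: plurality picks Umar, Borda picks Toma.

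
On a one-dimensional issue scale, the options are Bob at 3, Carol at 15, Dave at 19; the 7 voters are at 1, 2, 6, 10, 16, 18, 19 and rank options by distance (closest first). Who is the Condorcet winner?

Carol

With single-peaked preferences on a line, the Condorcet winner is the candidate closest to the median voter.
The median voter (position 10) is closest to Carol at 15.
Check: Carol vs Bob — voters closer to Carol: 4 of 7.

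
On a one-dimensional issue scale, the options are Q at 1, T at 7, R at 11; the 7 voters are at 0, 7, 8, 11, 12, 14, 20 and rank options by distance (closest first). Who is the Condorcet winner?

R

With single-peaked preferences on a line, the Condorcet winner is the candidate closest to the median voter.
The median voter (position 11) is closest to R at 11.
Check: R vs T — voters closer to R: 4 of 7.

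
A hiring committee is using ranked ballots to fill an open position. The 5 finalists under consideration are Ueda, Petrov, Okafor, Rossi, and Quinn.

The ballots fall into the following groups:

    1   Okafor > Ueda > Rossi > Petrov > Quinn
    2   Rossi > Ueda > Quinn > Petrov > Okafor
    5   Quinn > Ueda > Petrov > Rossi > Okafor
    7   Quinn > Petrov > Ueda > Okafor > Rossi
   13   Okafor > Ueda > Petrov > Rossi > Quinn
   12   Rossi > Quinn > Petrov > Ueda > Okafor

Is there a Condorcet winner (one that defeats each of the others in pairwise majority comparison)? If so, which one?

Head-to-head results (40 voters total):
Ueda vs Petrov: Ueda wins 21–19.
Ueda vs Okafor: Ueda wins 26–14.
Ueda vs Rossi: Ueda wins 26–14.
Ueda vs Quinn: Quinn wins 24–16.
Petrov vs Okafor: Petrov wins 26–14.
Petrov vs Rossi: Petrov wins 25–15.
Petrov vs Quinn: Quinn wins 26–14.
Okafor vs Rossi: Okafor wins 21–19.
Okafor vs Quinn: Quinn wins 26–14.
Rossi vs Quinn: Rossi wins 28–12.
No candidate beats all others: Ueda beats Rossi beats Quinn beats Ueda, a majority cycle.

No Condorcet winner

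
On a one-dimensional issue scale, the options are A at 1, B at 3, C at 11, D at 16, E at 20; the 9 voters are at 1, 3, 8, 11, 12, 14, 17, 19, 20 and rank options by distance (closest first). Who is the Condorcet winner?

C

With single-peaked preferences on a line, the Condorcet winner is the candidate closest to the median voter.
The median voter (position 12) is closest to C at 11.
Check: C vs B — voters closer to C: 7 of 9.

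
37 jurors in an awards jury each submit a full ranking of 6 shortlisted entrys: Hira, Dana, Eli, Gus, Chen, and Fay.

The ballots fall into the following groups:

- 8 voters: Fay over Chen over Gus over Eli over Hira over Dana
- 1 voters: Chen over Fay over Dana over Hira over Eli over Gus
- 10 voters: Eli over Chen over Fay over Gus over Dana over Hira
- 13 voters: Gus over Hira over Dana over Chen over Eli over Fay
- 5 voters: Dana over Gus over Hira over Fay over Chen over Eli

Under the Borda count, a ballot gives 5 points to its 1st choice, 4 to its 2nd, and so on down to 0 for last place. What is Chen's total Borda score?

108

Borda scores:
  Hira: 8·1 + 2 + 10·0 + 13·4 + 5·3 = 77
  Dana: 8·0 + 3 + 10·1 + 13·3 + 5·5 = 77
  Eli: 8·2 + 1 + 10·5 + 13·1 + 5·0 = 80
  Gus: 8·3 + 0 + 10·2 + 13·5 + 5·4 = 129
  Chen: 8·4 + 5 + 10·4 + 13·2 + 5·1 = 108
  Fay: 8·5 + 4 + 10·3 + 13·0 + 5·2 = 84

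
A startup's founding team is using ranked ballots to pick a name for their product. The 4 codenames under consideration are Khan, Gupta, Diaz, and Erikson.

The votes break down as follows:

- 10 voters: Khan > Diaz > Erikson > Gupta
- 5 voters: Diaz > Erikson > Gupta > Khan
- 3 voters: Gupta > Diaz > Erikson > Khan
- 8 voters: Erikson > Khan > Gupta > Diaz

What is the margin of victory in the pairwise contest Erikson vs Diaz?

Ballots ranking Erikson above Diaz: 8.
Ballots ranking Diaz above Erikson: 10+5+3 = 18.
Diaz wins 18–8, a margin of 10.

10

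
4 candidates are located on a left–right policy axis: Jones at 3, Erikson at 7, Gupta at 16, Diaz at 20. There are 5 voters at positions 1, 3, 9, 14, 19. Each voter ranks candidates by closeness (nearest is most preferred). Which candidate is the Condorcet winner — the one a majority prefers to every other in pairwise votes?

With single-peaked preferences on a line, the Condorcet winner is the candidate closest to the median voter.
The median voter (position 9) is closest to Erikson at 7.
Check: Erikson vs Jones — voters closer to Erikson: 3 of 5.

Erikson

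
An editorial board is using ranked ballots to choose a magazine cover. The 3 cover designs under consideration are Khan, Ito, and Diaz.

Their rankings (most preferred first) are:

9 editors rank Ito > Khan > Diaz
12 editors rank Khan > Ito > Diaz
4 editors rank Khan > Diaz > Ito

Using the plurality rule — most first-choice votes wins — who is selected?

Khan

First-place vote totals:
  Khan: 16
  Ito: 9
  Diaz: 0
Khan has the most first-place votes.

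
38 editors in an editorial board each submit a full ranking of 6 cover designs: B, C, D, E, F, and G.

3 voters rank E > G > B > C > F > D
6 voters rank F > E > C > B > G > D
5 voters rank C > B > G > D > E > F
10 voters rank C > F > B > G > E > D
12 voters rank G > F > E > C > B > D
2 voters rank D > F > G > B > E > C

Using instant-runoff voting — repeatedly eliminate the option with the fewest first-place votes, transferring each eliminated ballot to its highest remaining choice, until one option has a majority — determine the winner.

C

Round 1: C 15, G 12, F 6, E 3, D 2, B 0. B has the fewest and is eliminated.
Round 2: C 15, G 12, F 6, E 3, D 2. D has the fewest and is eliminated.
Round 3: C 15, G 12, F 8, E 3. E has the fewest and is eliminated.
Round 4: C 15, G 15, F 8. F has the fewest and is eliminated.
Round 5: C 21, G 17. C has a majority.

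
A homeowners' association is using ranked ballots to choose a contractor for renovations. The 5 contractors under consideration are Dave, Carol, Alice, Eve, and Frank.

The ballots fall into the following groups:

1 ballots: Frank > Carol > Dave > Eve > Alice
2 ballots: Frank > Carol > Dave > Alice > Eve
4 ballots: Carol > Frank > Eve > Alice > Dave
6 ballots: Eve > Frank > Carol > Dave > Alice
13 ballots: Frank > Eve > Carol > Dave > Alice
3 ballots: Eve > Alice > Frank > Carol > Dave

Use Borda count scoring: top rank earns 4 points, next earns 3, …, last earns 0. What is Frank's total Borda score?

100

Borda scores:
  Dave: 2 + 2·2 + 4·0 + 6·1 + 13·1 + 3·0 = 25
  Carol: 3 + 2·3 + 4·4 + 6·2 + 13·2 + 3·1 = 66
  Alice: 0 + 2·1 + 4·1 + 6·0 + 13·0 + 3·3 = 15
  Eve: 1 + 2·0 + 4·2 + 6·4 + 13·3 + 3·4 = 84
  Frank: 4 + 2·4 + 4·3 + 6·3 + 13·4 + 3·2 = 100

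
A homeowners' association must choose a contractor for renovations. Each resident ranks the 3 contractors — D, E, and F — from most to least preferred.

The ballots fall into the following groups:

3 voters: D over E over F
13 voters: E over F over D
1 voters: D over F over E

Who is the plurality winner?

First-place vote totals:
  D: 4
  E: 13
  F: 0
E has the most first-place votes.

E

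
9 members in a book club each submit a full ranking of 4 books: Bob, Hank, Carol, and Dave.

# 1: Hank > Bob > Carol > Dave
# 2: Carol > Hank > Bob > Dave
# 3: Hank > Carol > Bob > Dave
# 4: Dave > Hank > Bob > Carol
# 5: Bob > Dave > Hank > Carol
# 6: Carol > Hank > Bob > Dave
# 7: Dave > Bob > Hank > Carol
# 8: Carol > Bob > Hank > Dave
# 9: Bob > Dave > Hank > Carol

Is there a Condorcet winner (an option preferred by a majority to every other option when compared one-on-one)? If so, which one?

Head-to-head results (9 voters total):
Bob vs Hank: Hank wins 5–4.
Bob vs Carol: Bob wins 5–4.
Bob vs Dave: Bob wins 7–2.
Hank vs Carol: Hank wins 6–3.
Hank vs Dave: Hank wins 5–4.
Carol vs Dave: Carol wins 5–4.
Hank beats each rival — Bob (5–4), Carol (6–3), Dave (5–4) — so Hank is the Condorcet winner.

Hank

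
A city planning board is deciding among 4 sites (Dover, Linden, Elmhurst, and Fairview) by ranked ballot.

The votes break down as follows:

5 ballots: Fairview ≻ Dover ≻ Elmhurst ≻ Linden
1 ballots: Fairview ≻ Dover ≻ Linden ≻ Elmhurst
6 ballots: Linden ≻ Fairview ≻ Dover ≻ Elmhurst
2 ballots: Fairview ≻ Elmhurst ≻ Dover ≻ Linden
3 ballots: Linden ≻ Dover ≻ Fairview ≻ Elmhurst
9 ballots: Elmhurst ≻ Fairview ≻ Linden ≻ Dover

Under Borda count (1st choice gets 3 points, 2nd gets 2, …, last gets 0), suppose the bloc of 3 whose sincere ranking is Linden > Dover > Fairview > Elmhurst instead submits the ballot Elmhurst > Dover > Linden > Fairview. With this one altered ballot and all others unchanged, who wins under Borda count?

Fairview

Borda totals with the altered ballot: Dover 26, Linden 31, Elmhurst 45, Fairview 54.
The winner is unchanged: still Fairview.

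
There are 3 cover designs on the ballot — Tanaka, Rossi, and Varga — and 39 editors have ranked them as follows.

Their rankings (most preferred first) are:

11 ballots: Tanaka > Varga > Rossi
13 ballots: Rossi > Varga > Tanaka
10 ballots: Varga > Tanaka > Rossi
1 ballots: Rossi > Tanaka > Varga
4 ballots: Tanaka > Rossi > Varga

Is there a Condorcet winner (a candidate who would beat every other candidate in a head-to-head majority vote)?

Yes

Head-to-head results (39 voters total):
Tanaka vs Rossi: Tanaka wins 25–14.
Tanaka vs Varga: Varga wins 23–16.
Rossi vs Varga: Varga wins 21–18.
Varga beats each rival — Tanaka (23–16), Rossi (21–18) — so Varga is the Condorcet winner.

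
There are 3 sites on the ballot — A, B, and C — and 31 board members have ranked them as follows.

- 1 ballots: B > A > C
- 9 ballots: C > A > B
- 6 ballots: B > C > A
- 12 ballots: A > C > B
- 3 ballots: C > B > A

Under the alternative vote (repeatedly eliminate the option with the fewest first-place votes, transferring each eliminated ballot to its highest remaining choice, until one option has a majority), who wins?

Round 1: A 12, C 12, B 7. B has the fewest and is eliminated.
Round 2: C 18, A 13. C has a majority.

C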